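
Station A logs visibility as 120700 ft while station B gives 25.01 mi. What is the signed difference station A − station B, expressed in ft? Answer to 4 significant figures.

-11350 ft

station B: 25.01 SM = 132052.80 ft.
Difference: 120700.00 − 132052.80 = -11350 ft.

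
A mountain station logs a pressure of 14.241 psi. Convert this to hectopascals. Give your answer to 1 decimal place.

1 psi = 68.9476 hPa, so 14.241 × 68.9476 = 981.9 hPa.

981.9 hPa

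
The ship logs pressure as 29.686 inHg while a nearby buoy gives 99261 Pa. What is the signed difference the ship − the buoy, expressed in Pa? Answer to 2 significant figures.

1300 Pa

the ship: 29.686 inHg = 100528.34 Pa.
Difference: 100528.34 − 99261.00 = 1300 Pa.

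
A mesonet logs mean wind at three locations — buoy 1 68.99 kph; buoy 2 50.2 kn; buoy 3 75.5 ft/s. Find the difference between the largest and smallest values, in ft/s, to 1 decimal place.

buoy 1: 68.99 km/h = 62.874 ft/s.
buoy 2: 50.2 kt = 84.728 ft/s.
Spread: 84.728 − 62.874 = 21.9 ft/s.

21.9 ft/s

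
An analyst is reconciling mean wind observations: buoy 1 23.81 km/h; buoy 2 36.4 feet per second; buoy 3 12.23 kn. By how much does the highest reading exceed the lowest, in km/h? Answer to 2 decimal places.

17.29 km/h

buoy 2: 36.4 ft/s = 39.9410 km/h.
buoy 3: 12.23 kt = 22.6500 km/h.
Spread: 39.9410 − 22.6500 = 17.29 km/h.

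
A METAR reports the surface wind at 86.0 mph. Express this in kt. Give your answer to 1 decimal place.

74.7 kt

1 mph = 0.868976 kt, so 86.0 × 0.868976 = 74.7 kt.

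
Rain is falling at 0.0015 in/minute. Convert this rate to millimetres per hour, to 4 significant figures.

0.0015 in/minute × 25.4 mm/in × 60 minute/hour = 2.286 mm/hour.

2.286 mm/hour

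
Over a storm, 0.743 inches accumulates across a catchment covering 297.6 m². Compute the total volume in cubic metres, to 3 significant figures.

Depth: 0.743 in × 25.4 = 18.8722 mm.
1 mm over 1 m² is 1 L, so volume = 18.8722 × 297.6 = 5616.3667 L = 5.62 m³.

5.62 cubic metres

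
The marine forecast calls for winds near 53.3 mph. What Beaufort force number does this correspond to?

Beaufort force 9

53.3 mph = 23.8 m/s, which is Beaufort 9 (strong gale, 20.8–24.4 m/s).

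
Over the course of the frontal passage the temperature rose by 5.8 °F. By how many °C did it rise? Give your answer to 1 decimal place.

Converting a difference, only the 9/5 scale factor applies: Δ°C = 5.8 × 0.5556 = 3.2 °C.

3.2 °C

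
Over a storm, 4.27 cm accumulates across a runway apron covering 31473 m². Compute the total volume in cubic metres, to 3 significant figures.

Depth: 4.27 cm × 10 = 42.7 mm.
1 mm over 1 m² is 1 L, so volume = 42.7 × 31473 = 1343897.1 L = 1340 m³.

1340 cubic metres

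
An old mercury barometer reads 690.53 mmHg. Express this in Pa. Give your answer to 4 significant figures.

1 mmHg = 133.322 Pa, so 690.53 × 133.322 = 92060 Pa.

92060 Pa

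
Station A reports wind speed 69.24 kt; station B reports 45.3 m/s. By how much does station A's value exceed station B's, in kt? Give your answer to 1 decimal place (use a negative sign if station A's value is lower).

station B: 45.3 m/s = 88.056 kt.
Difference: 69.240 − 88.056 = -18.8 kt.

-18.8 kt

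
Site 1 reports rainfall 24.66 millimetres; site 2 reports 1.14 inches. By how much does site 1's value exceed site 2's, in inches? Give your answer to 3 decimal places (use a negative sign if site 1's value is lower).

-0.169 in

site 1: 24.66 mm = 0.97087 in.
Difference: 0.97087 − 1.14000 = -0.169 in.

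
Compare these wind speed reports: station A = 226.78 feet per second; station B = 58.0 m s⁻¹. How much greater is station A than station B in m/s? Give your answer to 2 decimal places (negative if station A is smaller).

11.12 m/s

station A: 226.78 ft/s = 69.1225 m/s.
Difference: 69.1225 − 58.0000 = 11.12 m/s.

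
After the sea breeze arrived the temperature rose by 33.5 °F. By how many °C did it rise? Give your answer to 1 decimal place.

A change of 1 °C equals a change of 1.8 °F: Δ°C = 33.5 × 0.5556 = 18.6 °C.

18.6 °C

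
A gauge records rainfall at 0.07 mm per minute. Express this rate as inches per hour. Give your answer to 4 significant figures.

0.1654 in/hour

0.07 mm/minute × 0.0393701 in/mm × 60 minute/hour = 0.1654 in/hour.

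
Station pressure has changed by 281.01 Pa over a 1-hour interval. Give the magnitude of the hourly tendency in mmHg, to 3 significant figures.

281.01 Pa / 1 h × 0.00750062 mmHg/Pa = 2.11 mmHg/h.

2.11 mmHg per hour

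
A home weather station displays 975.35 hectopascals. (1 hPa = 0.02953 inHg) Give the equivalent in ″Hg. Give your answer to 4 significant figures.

1 hPa = 0.02953 inHg, so 975.35 × 0.02953 = 28.80 inHg.

28.80 inHg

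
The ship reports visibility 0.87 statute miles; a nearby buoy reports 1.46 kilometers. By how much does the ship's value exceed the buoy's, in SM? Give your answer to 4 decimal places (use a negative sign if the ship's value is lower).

-0.0372 SM

the buoy: 1.46 km = 0.907202 SM.
Difference: 0.870000 − 0.907202 = -0.0372 SM.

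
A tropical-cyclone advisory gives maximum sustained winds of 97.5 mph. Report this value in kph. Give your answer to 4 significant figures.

1 mph = 1.60934 km/h, so 97.5 × 1.60934 = 156.9 km/h.

156.9 km/h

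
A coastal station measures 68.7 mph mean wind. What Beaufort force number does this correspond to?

Beaufort force 11

68.7 mph = 30.7 m/s, which is Beaufort 11 (violent storm, 28.5–32.6 m/s).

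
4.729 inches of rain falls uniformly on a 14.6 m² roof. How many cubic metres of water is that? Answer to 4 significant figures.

1.754 cubic metres

Depth: 4.729 in × 25.4 = 120.1166 mm.
1 mm over 1 m² is 1 L, so volume = 120.1166 × 14.6 = 1753.7024 L = 1.754 m³.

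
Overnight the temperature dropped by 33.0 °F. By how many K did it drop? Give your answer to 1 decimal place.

Converting a difference, only the 9/5 scale factor applies: ΔK = 33.0 × 0.5556 = 18.3 K.

18.3 K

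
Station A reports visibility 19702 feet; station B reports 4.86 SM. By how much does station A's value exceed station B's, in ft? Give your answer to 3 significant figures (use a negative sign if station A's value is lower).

station B: 4.86 SM = 25660.80 ft.
Difference: 19702.00 − 25660.80 = -5960 ft.

-5960 ft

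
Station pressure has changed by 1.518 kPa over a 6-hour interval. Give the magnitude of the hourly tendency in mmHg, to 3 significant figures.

1.518 kPa / 6 h × 7.50062 mmHg/kPa = 1.90 mmHg/h.

1.90 mmHg per hour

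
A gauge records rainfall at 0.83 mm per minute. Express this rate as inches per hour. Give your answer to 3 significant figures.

0.83 mm/minute × 0.0393701 in/mm × 60 minute/hour = 1.96 in/hour.

1.96 in/hour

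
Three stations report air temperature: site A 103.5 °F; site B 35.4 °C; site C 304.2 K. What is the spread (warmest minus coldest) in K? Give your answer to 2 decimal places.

8.67 K

site A: 103.5 °F = 39.722 °C.
site C: 304.2 K = 31.050 °C.
Spread: 39.722 − 31.050 = 8.672 °C.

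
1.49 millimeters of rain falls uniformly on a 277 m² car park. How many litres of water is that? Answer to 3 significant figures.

1 mm over 1 m² is 1 L, so volume = 1.49 × 277 = 412.73 L ≈ 413 L.

413 litres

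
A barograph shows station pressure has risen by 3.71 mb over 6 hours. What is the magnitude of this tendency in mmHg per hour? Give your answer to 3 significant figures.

0.464 mmHg per hour

3.71 mb / 6 h × 0.750062 mmHg/mb = 0.464 mmHg/h.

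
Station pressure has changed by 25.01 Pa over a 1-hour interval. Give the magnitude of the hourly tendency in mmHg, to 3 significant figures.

25.01 Pa / 1 h × 0.00750062 mmHg/Pa = 0.188 mmHg/h.

0.188 mmHg per hour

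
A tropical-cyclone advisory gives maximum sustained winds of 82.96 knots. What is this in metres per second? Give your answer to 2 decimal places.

42.68 m/s

1 kt = 0.514444 m/s, so 82.96 × 0.514444 = 42.68 m/s.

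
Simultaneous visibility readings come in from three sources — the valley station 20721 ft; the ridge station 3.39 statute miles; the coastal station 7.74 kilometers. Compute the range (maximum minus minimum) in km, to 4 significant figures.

2.284 km

the valley station: 20721 ft = 6.31576 km.
the ridge station: 3.39 SM = 5.45568 km.
Spread: 7.74000 − 5.45568 = 2.284 km.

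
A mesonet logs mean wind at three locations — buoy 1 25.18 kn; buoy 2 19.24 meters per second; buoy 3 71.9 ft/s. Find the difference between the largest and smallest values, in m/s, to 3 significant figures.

buoy 1: 25.18 kt = 12.9537 m/s.
buoy 3: 71.9 ft/s = 21.9151 m/s.
Spread: 21.9151 − 12.9537 = 8.96 m/s.

8.96 m/s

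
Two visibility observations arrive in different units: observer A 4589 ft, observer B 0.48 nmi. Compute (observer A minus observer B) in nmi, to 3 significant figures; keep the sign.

observer A: 4589 ft = 0.75525 nmi.
Difference: 0.75525 − 0.48000 = 0.275 nmi.

0.275 nmi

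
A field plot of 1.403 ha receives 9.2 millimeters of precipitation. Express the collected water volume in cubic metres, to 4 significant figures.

Area: 1.403 ha = 14030 m².
1 mm over 1 m² is 1 L, so volume = 9.2 × 14030 = 129076 L = 129.1 m³.

129.1 cubic metres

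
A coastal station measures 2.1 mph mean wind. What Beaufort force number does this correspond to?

2.1 mph = 0.9 m/s, which is Beaufort 1 (light air, 0.3–1.5 m/s).

Beaufort force 1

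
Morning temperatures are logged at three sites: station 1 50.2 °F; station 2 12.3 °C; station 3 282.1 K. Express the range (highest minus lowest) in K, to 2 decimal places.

station 1: 50.2 °F = 10.111 °C.
station 3: 282.1 K = 8.950 °C.
Spread: 12.300 − 8.950 = 3.350 °C.

3.35 K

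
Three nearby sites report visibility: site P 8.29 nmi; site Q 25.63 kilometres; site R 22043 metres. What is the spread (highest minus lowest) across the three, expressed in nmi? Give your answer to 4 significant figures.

site Q: 25.63 km = 13.83909 nmi.
site R: 22043 m = 11.90227 nmi.
Spread: 13.83909 − 8.29000 = 5.549 nmi.

5.549 nmi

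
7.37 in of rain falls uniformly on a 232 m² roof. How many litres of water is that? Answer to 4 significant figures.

43430 litres

Depth: 7.37 in × 25.4 = 187.198 mm.
1 mm over 1 m² is 1 L, so volume = 187.198 × 232 = 43429.936 L ≈ 43430 L.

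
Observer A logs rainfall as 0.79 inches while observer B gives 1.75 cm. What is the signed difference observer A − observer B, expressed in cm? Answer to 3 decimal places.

observer A: 0.79 in = 2.00660 cm.
Difference: 2.00660 − 1.75000 = 0.257 cm.

0.257 cm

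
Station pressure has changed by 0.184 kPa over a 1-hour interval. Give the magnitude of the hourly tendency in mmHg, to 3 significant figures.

0.184 kPa / 1 h × 7.50062 mmHg/kPa = 1.38 mmHg/h.

1.38 mmHg per hour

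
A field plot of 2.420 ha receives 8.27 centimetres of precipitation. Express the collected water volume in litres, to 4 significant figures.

Depth: 8.27 cm × 10 = 82.7 mm.
Area: 2.420 ha = 24200 m².
1 mm over 1 m² is 1 L, so volume = 82.7 × 24200 = 2001340 L ≈ 2001000 L.

2001000 litres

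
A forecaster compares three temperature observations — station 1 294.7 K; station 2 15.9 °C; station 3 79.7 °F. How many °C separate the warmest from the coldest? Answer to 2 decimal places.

station 1: 294.7 K = 21.550 °C.
station 3: 79.7 °F = 26.500 °C.
Spread: 26.500 − 15.900 = 10.600 °C.

10.60 °C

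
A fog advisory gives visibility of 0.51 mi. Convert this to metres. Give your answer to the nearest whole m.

821 m

1 SM = 1609.34 m, so 0.51 × 1609.34 = 821 m.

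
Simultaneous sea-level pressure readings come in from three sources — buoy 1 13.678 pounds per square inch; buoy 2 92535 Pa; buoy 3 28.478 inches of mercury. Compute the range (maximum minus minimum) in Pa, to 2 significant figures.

buoy 1: 13.678 psi = 94306.49 Pa.
buoy 3: 28.478 inHg = 96437.59 Pa.
Spread: 96437.59 − 92535.00 = 3900 Pa.

3900 Pa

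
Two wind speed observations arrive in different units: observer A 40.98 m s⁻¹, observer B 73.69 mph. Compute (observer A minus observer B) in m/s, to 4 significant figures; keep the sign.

8.038 m/s

observer B: 73.69 mph = 32.94238 m/s.
Difference: 40.98000 − 32.94238 = 8.038 m/s.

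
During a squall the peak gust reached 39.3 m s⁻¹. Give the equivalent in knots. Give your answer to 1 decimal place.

1 m/s = 1.94384 kt, so 39.3 × 1.94384 = 76.4 kt.

76.4 kt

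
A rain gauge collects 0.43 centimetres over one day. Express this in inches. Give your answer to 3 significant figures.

0.169 in

1 cm = 0.393701 in, so 0.43 × 0.393701 = 0.169 in.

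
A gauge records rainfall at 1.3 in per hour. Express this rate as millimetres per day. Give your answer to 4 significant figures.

1.3 in/hour × 25.4 mm/in × 24 hour/day = 792.5 mm/day.

792.5 mm/day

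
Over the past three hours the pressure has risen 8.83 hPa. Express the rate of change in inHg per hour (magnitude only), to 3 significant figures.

0.0869 inHg per hour

8.83 hPa / 3 h × 0.02953 inHg/hPa = 0.0869 inHg/h.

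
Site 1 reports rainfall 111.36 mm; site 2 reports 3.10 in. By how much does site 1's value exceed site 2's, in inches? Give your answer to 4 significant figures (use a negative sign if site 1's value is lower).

1.284 in

site 1: 111.36 mm = 4.38425 in.
Difference: 4.38425 − 3.10000 = 1.284 in.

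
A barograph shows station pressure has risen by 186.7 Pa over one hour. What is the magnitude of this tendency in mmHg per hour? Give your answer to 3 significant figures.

186.7 Pa / 1 h × 0.00750062 mmHg/Pa = 1.40 mmHg/h.

1.40 mmHg per hour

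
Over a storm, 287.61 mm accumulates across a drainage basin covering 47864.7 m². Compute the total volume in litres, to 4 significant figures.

13770000 litres

1 mm over 1 m² is 1 L, so volume = 287.61 × 47864.7 = 13766366 L ≈ 13770000 L.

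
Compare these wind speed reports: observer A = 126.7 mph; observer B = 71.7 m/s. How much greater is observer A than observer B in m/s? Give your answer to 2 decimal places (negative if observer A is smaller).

-15.06 m/s

observer A: 126.7 mph = 56.6400 m/s.
Difference: 56.6400 − 71.7000 = -15.06 m/s.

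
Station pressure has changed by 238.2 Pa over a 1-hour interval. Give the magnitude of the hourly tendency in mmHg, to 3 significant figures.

238.2 Pa / 1 h × 0.00750062 mmHg/Pa = 1.79 mmHg/h.

1.79 mmHg per hour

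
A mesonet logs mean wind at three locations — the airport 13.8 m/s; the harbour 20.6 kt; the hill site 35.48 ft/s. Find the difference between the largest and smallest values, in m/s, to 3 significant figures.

3.20 m/s

the harbour: 20.6 kt = 10.5976 m/s.
the hill site: 35.48 ft/s = 10.8143 m/s.
Spread: 13.8000 − 10.5976 = 3.20 m/s.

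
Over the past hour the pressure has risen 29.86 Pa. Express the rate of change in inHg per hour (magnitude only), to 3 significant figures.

0.00882 inHg per hour

29.86 Pa / 1 h × 0.0002953 inHg/Pa = 0.00882 inHg/h.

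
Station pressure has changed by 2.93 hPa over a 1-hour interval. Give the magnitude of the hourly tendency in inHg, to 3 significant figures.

2.93 hPa / 1 h × 0.02953 inHg/hPa = 0.0865 inHg/h.

0.0865 inHg per hour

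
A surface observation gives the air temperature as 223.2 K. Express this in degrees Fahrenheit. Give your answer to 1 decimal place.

-57.9 °F

First to °C: -49.95 °C.
Then to °F: -57.9 °F.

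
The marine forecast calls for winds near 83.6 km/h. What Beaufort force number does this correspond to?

83.6 km/h = 23.2 m/s, which is Beaufort 9 (strong gale, 20.8–24.4 m/s).

Beaufort force 9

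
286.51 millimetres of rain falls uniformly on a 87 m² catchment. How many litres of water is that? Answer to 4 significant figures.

24930 litres

1 mm over 1 m² is 1 L, so volume = 286.51 × 87 = 24926.37 L ≈ 24930 L.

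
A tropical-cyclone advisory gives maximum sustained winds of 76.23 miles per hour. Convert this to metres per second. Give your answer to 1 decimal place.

1 mph = 0.44704 m/s, so 76.23 × 0.44704 = 34.1 m/s.

34.1 m/s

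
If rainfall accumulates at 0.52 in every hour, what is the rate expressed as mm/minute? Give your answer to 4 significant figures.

0.2201 mm/minute

0.52 in/hour × 25.4 mm/in × 0.0166667 hour/minute = 0.2201 mm/minute.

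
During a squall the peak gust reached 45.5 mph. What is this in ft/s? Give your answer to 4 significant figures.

66.73 ft/s

1 mph = 1.46667 ft/s, so 45.5 × 1.46667 = 66.73 ft/s.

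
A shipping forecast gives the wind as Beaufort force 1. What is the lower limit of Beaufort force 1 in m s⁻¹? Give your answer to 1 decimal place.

Beaufort 1 (light air) spans 0.3–1.5 m/s.

0.3 m/s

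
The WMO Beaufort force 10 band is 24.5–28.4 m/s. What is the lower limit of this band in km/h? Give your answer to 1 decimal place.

24.5–28.4 m/s × 3.6 = 88.2–102.2 km/h.

88.2 km/h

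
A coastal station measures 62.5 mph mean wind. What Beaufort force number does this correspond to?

62.5 mph = 27.9 m/s, which is Beaufort 10 (storm, 24.5–28.4 m/s).

Beaufort force 10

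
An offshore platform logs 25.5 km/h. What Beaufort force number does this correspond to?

25.5 km/h = 7.1 m/s, which is Beaufort 4 (moderate breeze, 5.5–7.9 m/s).

Beaufort force 4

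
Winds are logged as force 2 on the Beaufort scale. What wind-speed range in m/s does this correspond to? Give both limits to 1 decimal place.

1.6 to 3.3 m/s

Beaufort 2 (light breeze) spans 1.6–3.3 m/s.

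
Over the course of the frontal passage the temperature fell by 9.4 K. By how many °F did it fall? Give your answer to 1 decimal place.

16.9 °F

A change of 1 °C equals a change of 1.8 °F: Δ°F = 9.4 × 1.8 = 16.9 °F.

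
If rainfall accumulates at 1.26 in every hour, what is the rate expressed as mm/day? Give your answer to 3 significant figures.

1.26 in/hour × 25.4 mm/in × 24 hour/day = 768 mm/day.

768 mm/day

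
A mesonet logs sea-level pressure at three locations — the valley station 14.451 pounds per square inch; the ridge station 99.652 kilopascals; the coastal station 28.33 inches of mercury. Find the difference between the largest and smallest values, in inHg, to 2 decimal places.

the valley station: 14.451 psi = 29.4225 inHg.
the ridge station: 99.652 kPa = 29.4272 inHg.
Spread: 29.4272 − 28.3300 = 1.10 inHg.

1.10 inHg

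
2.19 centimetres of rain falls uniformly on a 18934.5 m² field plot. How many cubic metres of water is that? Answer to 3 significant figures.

415 cubic metres

Depth: 2.19 cm × 10 = 21.9 mm.
1 mm over 1 m² is 1 L, so volume = 21.9 × 18934.5 = 414665.55 L = 415 m³.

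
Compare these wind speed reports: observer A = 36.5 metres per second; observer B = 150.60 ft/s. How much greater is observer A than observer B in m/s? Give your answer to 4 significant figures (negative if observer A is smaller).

-9.403 m/s

observer B: 150.60 ft/s = 45.90288 m/s.
Difference: 36.50000 − 45.90288 = -9.403 m/s.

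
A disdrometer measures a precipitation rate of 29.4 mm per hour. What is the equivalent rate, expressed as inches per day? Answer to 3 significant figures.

29.4 mm/hour × 0.0393701 in/mm × 24 hour/day = 27.8 in/day.

27.8 in/day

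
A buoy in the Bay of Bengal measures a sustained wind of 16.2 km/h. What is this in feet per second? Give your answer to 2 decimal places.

14.76 ft/s

1 km/h = 0.911344 ft/s, so 16.2 × 0.911344 = 14.76 ft/s.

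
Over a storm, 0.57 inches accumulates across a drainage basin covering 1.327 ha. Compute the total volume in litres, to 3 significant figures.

192000 litres

Depth: 0.57 in × 25.4 = 14.478 mm.
Area: 1.327 ha = 13270 m².
1 mm over 1 m² is 1 L, so volume = 14.478 × 13270 = 192123.06 L ≈ 192000 L.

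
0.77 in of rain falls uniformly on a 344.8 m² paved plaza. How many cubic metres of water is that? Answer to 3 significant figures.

Depth: 0.77 in × 25.4 = 19.558 mm.
1 mm over 1 m² is 1 L, so volume = 19.558 × 344.8 = 6743.5984 L = 6.74 m³.

6.74 cubic metres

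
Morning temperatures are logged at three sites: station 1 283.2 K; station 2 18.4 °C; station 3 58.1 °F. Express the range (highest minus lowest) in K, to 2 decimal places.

station 1: 283.2 K = 10.050 °C.
station 3: 58.1 °F = 14.500 °C.
Spread: 18.400 − 10.050 = 8.350 °C.

8.35 K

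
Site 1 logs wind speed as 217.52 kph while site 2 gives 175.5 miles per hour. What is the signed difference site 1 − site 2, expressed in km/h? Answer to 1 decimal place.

site 2: 175.5 mph = 282.440 km/h.
Difference: 217.520 − 282.440 = -64.9 km/h.

-64.9 km/h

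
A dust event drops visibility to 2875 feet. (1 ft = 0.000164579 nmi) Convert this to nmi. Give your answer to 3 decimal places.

1 ft = 0.000164579 nmi, so 2875 × 0.000164579 = 0.473 nmi.

0.473 nmi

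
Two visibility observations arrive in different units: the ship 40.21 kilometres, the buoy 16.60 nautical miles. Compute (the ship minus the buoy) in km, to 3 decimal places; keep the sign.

the buoy: 16.60 nmi = 30.74320 km.
Difference: 40.21000 − 30.74320 = 9.467 km.

9.467 km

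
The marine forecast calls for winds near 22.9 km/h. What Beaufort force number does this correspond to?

22.9 km/h = 6.4 m/s, which is Beaufort 4 (moderate breeze, 5.5–7.9 m/s).

Beaufort force 4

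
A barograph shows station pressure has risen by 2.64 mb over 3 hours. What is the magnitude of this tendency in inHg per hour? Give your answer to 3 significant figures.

0.0260 inHg per hour

2.64 mb / 3 h × 0.02953 inHg/mb = 0.0260 inHg/h.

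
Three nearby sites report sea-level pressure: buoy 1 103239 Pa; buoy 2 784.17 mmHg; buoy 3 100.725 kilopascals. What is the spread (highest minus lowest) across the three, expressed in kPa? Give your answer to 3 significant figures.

3.82 kPa

buoy 1: 103239 Pa = 103.2390 kPa.
buoy 2: 784.17 mmHg = 104.5474 kPa.
Spread: 104.5474 − 100.7250 = 3.82 kPa.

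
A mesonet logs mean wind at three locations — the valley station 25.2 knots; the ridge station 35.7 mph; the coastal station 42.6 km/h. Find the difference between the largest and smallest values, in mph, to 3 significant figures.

9.23 mph

the valley station: 25.2 kt = 28.9996 mph.
the coastal station: 42.6 km/h = 26.4704 mph.
Spread: 35.7000 − 26.4704 = 9.23 mph.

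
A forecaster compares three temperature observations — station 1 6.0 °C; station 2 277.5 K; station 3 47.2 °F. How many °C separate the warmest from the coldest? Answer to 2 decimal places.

station 2: 277.5 K = 4.350 °C.
station 3: 47.2 °F = 8.444 °C.
Spread: 8.444 − 4.350 = 4.094 °C.

4.09 °C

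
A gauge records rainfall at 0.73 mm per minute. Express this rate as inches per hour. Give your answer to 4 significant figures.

0.73 mm/minute × 0.0393701 in/mm × 60 minute/hour = 1.724 in/hour.

1.724 in/hour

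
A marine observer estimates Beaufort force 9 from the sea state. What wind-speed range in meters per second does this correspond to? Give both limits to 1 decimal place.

Beaufort 9 (strong gale) spans 20.8–24.4 m/s.

20.8 to 24.4 m/s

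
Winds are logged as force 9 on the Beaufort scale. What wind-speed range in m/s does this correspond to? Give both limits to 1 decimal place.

Beaufort 9 (strong gale) spans 20.8–24.4 m/s.

20.8 to 24.4 m/s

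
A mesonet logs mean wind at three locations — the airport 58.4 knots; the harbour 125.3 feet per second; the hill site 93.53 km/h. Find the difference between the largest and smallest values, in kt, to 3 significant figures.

the harbour: 125.3 ft/s = 74.238 kt.
the hill site: 93.53 km/h = 50.502 kt.
Spread: 74.238 − 50.502 = 23.7 kt.

23.7 kt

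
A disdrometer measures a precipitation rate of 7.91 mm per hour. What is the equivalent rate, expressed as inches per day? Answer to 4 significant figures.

7.474 in/day

7.91 mm/hour × 0.0393701 in/mm × 24 hour/day = 7.474 in/day.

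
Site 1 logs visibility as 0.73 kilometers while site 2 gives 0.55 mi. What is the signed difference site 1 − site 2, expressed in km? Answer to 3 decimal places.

-0.155 km

site 2: 0.55 SM = 0.88514 km.
Difference: 0.73000 − 0.88514 = -0.155 km.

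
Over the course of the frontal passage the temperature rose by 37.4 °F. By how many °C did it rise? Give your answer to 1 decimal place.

Converting a difference, only the 9/5 scale factor applies: Δ°C = 37.4 × 0.5556 = 20.8 °C.

20.8 °C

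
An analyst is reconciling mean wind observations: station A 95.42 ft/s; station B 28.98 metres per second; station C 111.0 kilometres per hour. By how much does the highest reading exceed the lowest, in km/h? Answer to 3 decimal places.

6.672 km/h

station A: 95.42 ft/s = 104.70246 km/h.
station B: 28.98 m/s = 104.32800 km/h.
Spread: 111.00000 − 104.32800 = 6.672 km/h.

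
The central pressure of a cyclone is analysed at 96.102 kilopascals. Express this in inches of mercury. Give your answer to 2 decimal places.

28.38 inHg

1 kPa = 0.2953 inHg, so 96.102 × 0.2953 = 28.38 inHg.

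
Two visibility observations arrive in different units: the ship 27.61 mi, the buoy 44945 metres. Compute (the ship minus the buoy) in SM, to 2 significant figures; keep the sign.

the buoy: 44945 m = 27.9275 SM.
Difference: 27.6100 − 27.9275 = -0.32 SM.

-0.32 SM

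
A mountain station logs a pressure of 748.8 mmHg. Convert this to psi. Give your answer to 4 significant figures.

14.48 psi

1 mmHg = 0.0193368 psi, so 748.8 × 0.0193368 = 14.48 psi.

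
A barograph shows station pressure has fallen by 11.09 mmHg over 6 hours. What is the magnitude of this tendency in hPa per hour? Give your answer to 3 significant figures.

2.46 hPa per hour

11.09 mmHg / 6 h × 1.33322 hPa/mmHg = 2.46 hPa/h.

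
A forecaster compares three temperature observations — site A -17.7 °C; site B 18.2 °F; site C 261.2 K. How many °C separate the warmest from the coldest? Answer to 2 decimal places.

10.03 °C

site B: 18.2 °F = -7.667 °C.
site C: 261.2 K = -11.950 °C.
Spread: (-7.667) − (-17.700) = 10.033 °C.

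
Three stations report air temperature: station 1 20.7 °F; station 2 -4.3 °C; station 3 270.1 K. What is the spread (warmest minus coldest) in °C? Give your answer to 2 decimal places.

3.23 °C

station 1: 20.7 °F = -6.278 °C.
station 3: 270.1 K = -3.050 °C.
Spread: (-3.050) − (-6.278) = 3.228 °C.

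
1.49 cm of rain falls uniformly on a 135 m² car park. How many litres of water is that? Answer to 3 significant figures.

Depth: 1.49 cm × 10 = 14.9 mm.
1 mm over 1 m² is 1 L, so volume = 14.9 × 135 = 2011.5 L ≈ 2010 L.

2010 litres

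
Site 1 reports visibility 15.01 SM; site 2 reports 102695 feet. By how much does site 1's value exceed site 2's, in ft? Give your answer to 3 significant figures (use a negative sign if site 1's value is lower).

-23400 ft

site 1: 15.01 SM = 79252.80 ft.
Difference: 79252.80 − 102695.00 = -23400 ft.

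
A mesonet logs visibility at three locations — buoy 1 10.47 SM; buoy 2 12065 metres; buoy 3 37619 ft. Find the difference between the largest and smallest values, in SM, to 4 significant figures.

3.345 SM

buoy 2: 12065 m = 7.49684 SM.
buoy 3: 37619 ft = 7.12481 SM.
Spread: 10.47000 − 7.12481 = 3.345 SM.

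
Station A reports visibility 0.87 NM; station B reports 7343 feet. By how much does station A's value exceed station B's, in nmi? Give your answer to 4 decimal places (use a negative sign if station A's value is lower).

station B: 7343 ft = 1.208502 nmi.
Difference: 0.870000 − 1.208502 = -0.3385 nmi.

-0.3385 nmi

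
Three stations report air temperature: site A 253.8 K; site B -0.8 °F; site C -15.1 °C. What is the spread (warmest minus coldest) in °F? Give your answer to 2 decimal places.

7.65 °F

site A: 253.8 K = -19.350 °C.
site B: -0.8 °F = -18.222 °C.
Spread: (-15.100) − (-19.350) = 4.250 °C = 7.65 °F.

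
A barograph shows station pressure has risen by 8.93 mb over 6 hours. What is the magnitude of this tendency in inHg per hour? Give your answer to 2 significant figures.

0.044 inHg per hour

8.93 mb / 6 h × 0.02953 inHg/mb = 0.044 inHg/h.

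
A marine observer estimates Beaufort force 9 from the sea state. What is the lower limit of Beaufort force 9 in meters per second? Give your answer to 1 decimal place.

Beaufort 9 (strong gale) spans 20.8–24.4 m/s.

20.8 m/s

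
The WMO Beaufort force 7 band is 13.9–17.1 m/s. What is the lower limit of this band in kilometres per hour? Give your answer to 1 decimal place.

13.9–17.1 m/s × 3.6 = 50.0–61.6 km/h.

50.0 km/h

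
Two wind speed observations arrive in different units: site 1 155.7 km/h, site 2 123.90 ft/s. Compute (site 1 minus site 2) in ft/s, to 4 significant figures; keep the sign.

18.00 ft/s

site 1: 155.7 km/h = 141.8963 ft/s.
Difference: 141.8963 − 123.9000 = 18.00 ft/s.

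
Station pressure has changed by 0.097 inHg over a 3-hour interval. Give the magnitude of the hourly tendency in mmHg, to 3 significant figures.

0.097 inHg / 3 h × 25.4 mmHg/inHg = 0.821 mmHg/h.

0.821 mmHg per hour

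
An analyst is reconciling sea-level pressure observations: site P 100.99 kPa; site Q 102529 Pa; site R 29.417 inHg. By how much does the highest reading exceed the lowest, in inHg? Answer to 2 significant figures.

site P: 100.99 kPa = 29.8223 inHg.
site Q: 102529 Pa = 30.2768 inHg.
Spread: 30.2768 − 29.4170 = 0.86 inHg.

0.86 inHg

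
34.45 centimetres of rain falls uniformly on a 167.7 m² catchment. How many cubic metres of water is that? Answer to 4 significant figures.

57.77 cubic metres

Depth: 34.45 cm × 10 = 344.5 mm.
1 mm over 1 m² is 1 L, so volume = 344.5 × 167.7 = 57772.65 L = 57.77 m³.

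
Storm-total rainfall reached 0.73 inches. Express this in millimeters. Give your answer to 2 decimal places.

1 in = 25.4 mm, so 0.73 × 25.4 = 18.54 mm.

18.54 mm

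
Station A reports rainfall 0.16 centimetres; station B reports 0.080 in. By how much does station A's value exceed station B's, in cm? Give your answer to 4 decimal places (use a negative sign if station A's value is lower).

-0.0432 cm

station B: 0.080 in = 0.203200 cm.
Difference: 0.160000 − 0.203200 = -0.0432 cm.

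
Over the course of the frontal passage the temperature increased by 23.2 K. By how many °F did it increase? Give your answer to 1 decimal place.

41.8 °F

A change of 1 °C equals a change of 1.8 °F: Δ°F = 23.2 × 1.8 = 41.8 °F.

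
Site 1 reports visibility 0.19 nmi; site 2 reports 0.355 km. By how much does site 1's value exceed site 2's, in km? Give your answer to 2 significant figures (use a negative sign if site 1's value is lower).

-0.0031 km

site 1: 0.19 nmi = 0.351880 km.
Difference: 0.351880 − 0.355000 = -0.0031 km.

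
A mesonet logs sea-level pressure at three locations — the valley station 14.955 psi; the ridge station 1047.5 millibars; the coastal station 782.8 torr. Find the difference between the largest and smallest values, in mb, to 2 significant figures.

the valley station: 14.955 psi = 1031.11 mb.
the coastal station: 782.8 mmHg = 1043.65 mb.
Spread: 1047.50 − 1031.11 = 16 mb.

16 mb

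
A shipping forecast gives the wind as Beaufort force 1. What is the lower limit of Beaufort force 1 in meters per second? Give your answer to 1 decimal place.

Beaufort 1 (light air) spans 0.3–1.5 m/s.

0.3 m/s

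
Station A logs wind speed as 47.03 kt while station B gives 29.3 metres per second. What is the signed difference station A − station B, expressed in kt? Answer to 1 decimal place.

-9.9 kt

station B: 29.3 m/s = 56.955 kt.
Difference: 47.030 − 56.955 = -9.9 kt.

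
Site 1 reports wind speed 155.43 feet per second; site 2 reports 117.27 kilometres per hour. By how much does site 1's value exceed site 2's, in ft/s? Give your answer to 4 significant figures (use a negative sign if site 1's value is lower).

site 2: 117.27 km/h = 106.8734 ft/s.
Difference: 155.4300 − 106.8734 = 48.56 ft/s.

48.56 ft/s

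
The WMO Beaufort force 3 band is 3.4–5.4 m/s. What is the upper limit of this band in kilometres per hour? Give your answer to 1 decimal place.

19.4 km/h

3.4–5.4 m/s × 3.6 = 12.2–19.4 km/h.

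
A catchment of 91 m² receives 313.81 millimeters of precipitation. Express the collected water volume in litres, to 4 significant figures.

28560 litres

1 mm over 1 m² is 1 L, so volume = 313.81 × 91 = 28556.71 L ≈ 28560 L.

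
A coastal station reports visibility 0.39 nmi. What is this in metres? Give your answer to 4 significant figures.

1 nmi = 1852 m, so 0.39 × 1852 = 722.3 m.

722.3 m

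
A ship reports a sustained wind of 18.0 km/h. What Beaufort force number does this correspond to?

18.0 km/h = 5.0 m/s, which is Beaufort 3 (gentle breeze, 3.4–5.4 m/s).

Beaufort force 3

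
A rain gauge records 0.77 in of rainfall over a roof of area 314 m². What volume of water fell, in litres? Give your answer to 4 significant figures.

6141 litres

Depth: 0.77 in × 25.4 = 19.558 mm.
1 mm over 1 m² is 1 L, so volume = 19.558 × 314 = 6141.212 L ≈ 6141 L.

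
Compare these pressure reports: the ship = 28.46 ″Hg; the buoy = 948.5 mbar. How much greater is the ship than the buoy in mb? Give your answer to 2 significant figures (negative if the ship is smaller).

15 mb

the ship: 28.46 inHg = 963.77 mb.
Difference: 963.77 − 948.50 = 15 mb.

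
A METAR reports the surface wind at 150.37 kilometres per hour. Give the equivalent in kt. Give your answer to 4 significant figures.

1 km/h = 0.539957 kt, so 150.37 × 0.539957 = 81.19 kt.

81.19 kt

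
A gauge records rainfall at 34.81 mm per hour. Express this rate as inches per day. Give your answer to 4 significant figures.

34.81 mm/hour × 0.0393701 in/mm × 24 hour/day = 32.89 in/day.

32.89 in/day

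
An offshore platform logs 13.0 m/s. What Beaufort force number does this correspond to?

13.0 m/s lies in the Beaufort 6 band (strong breeze, 10.8–13.8 m/s).

Beaufort force 6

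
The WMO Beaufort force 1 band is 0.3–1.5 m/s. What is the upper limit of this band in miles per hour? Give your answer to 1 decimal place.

3.4 mph

0.3–1.5 m/s × 2.237 = 0.7–3.4 mph.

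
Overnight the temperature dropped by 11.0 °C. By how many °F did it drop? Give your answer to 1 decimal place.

Converting a difference, only the 9/5 scale factor applies: Δ°F = 11.0 × 1.8 = 19.8 °F.

19.8 °F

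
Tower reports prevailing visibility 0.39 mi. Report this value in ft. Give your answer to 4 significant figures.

1 SM = 5280 ft, so 0.39 × 5280 = 2059 ft.

2059 ft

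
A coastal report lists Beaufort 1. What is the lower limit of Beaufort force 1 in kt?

Beaufort 1 (light air) spans 1–3 knots.

1 kt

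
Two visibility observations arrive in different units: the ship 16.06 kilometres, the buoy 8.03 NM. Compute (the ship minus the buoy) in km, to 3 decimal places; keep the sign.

the buoy: 8.03 nmi = 14.87156 km.
Difference: 16.06000 − 14.87156 = 1.188 km.

1.188 km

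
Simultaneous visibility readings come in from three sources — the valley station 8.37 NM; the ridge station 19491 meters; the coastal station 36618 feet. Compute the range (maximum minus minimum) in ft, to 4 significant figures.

the valley station: 8.37 nmi = 50857.09 ft.
the ridge station: 19491 m = 63946.85 ft.
Spread: 63946.85 − 36618.00 = 27330 ft.

27330 ft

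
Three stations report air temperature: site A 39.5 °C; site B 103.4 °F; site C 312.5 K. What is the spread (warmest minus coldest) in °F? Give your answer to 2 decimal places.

site B: 103.4 °F = 39.667 °C.
site C: 312.5 K = 39.350 °C.
Spread: 39.667 − 39.350 = 0.317 °C = 0.57 °F.

0.57 °F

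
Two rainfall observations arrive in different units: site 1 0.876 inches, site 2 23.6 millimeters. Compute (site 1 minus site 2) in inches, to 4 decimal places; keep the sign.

-0.0531 in

site 2: 23.6 mm = 0.929134 in.
Difference: 0.876000 − 0.929134 = -0.0531 in.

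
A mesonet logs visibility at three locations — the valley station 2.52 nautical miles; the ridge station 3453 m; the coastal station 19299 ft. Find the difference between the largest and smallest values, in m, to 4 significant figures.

the valley station: 2.52 nmi = 4667.04 m.
the coastal station: 19299 ft = 5882.34 m.
Spread: 5882.34 − 3453.00 = 2429 m.

2429 m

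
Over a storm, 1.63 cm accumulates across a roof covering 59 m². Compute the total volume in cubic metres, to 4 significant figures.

Depth: 1.63 cm × 10 = 16.3 mm.
1 mm over 1 m² is 1 L, so volume = 16.3 × 59 = 961.7 L = 0.9617 m³.

0.9617 cubic metres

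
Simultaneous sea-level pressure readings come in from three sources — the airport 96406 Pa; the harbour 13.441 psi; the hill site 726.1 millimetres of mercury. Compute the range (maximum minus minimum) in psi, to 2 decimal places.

0.60 psi

the airport: 96406 Pa = 13.9825 psi.
the hill site: 726.1 mmHg = 14.0404 psi.
Spread: 14.0404 − 13.4410 = 0.60 psi.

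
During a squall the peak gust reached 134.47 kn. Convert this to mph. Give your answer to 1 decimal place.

1 kt = 1.15078 mph, so 134.47 × 1.15078 = 154.7 mph.

154.7 mph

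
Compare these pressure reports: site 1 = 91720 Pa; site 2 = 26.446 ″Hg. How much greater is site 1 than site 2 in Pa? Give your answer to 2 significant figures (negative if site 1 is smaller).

site 2: 26.446 inHg = 89556.44 Pa.
Difference: 91720.00 − 89556.44 = 2200 Pa.

2200 Pa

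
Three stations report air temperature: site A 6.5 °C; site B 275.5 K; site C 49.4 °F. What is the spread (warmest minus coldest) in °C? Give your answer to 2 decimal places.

7.32 °C

site B: 275.5 K = 2.350 °C.
site C: 49.4 °F = 9.667 °C.
Spread: 9.667 − 2.350 = 7.317 °C.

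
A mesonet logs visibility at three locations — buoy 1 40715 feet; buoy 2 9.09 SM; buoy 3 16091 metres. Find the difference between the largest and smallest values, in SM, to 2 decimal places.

buoy 1: 40715 ft = 7.7112 SM.
buoy 3: 16091 m = 9.9985 SM.
Spread: 9.9985 − 7.7112 = 2.29 SM.

2.29 SM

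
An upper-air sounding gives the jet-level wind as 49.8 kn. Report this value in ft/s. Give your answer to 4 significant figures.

1 kt = 1.68781 ft/s, so 49.8 × 1.68781 = 84.05 ft/s.

84.05 ft/s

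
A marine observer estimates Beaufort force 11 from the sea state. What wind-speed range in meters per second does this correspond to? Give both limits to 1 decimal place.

28.5 to 32.6 m/s

Beaufort 11 (violent storm) spans 28.5–32.6 m/s.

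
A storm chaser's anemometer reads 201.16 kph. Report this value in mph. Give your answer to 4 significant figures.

1 km/h = 0.621371 mph, so 201.16 × 0.621371 = 125.0 mph.

125.0 mph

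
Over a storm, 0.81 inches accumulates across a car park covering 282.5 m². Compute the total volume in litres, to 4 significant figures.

Depth: 0.81 in × 25.4 = 20.574 mm.
1 mm over 1 m² is 1 L, so volume = 20.574 × 282.5 = 5812.155 L ≈ 5812 L.

5812 litres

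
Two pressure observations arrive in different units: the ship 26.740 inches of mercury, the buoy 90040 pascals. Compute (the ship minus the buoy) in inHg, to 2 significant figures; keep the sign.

the buoy: 90040 Pa = 26.5888 inHg.
Difference: 26.7400 − 26.5888 = 0.15 inHg.

0.15 inHg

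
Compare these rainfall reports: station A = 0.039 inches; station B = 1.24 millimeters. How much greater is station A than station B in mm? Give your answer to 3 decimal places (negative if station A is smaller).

-0.249 mm

station A: 0.039 in = 0.99060 mm.
Difference: 0.99060 − 1.24000 = -0.249 mm.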